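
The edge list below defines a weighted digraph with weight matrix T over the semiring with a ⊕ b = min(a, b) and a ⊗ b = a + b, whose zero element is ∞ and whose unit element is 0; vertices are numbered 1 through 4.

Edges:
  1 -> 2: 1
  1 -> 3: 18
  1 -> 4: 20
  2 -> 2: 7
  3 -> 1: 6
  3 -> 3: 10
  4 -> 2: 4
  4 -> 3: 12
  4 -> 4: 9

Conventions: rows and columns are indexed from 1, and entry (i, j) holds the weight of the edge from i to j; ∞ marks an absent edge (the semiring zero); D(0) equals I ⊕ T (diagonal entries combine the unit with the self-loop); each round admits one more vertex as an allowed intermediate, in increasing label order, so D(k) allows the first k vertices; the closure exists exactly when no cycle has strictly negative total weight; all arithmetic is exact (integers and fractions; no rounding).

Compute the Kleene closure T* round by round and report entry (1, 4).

D(0):
  [0, 1, 18, 20]
  [∞, 0, ∞, ∞]
  [6, ∞, 0, ∞]
  [∞, 4, 12, 0]
D(1):
  [0, 1, 18, 20]
  [∞, 0, ∞, ∞]
  [6, 7, 0, 26]
  [∞, 4, 12, 0]
D(2):
  [0, 1, 18, 20]
  [∞, 0, ∞, ∞]
  [6, 7, 0, 26]
  [∞, 4, 12, 0]
D(3):
  [0, 1, 18, 20]
  [∞, 0, ∞, ∞]
  [6, 7, 0, 26]
  [18, 4, 12, 0]
D(4):
  [0, 1, 18, 20]
  [∞, 0, ∞, ∞]
  [6, 7, 0, 26]
  [18, 4, 12, 0]
Answer: T*[1][4] = 20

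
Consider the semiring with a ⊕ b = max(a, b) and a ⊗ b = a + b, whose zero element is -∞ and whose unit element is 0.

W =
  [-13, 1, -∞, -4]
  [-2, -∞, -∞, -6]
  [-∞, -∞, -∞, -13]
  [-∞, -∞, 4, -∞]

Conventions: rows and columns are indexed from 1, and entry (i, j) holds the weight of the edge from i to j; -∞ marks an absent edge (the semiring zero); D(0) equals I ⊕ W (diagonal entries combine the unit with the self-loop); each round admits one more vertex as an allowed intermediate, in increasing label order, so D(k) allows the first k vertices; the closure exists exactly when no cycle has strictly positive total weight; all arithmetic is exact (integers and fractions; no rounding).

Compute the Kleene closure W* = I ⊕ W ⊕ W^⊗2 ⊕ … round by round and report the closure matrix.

D(0):
  [0, 1, -∞, -4]
  [-2, 0, -∞, -6]
  [-∞, -∞, 0, -13]
  [-∞, -∞, 4, 0]
D(1):
  [0, 1, -∞, -4]
  [-2, 0, -∞, -6]
  [-∞, -∞, 0, -13]
  [-∞, -∞, 4, 0]
D(2):
  [0, 1, -∞, -4]
  [-2, 0, -∞, -6]
  [-∞, -∞, 0, -13]
  [-∞, -∞, 4, 0]
D(3):
  [0, 1, -∞, -4]
  [-2, 0, -∞, -6]
  [-∞, -∞, 0, -13]
  [-∞, -∞, 4, 0]
D(4):
  [0, 1, 0, -4]
  [-2, 0, -2, -6]
  [-∞, -∞, 0, -13]
  [-∞, -∞, 4, 0]
Answer: W* = [[0, 1, 0, -4], [-2, 0, -2, -6], [-∞, -∞, 0, -13], [-∞, -∞, 4, 0]]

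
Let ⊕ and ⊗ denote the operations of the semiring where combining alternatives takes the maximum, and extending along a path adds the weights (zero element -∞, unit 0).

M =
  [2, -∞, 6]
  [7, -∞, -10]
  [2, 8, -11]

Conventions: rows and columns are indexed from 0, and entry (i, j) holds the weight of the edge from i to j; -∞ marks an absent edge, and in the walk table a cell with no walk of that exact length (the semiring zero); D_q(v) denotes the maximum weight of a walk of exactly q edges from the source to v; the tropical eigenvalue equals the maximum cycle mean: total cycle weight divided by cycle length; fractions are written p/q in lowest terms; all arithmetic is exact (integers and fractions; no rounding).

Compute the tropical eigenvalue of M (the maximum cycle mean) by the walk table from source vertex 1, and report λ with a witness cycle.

q=0: [-∞, 0, -∞]
q=1: [7, -∞, -10]
q=2: [9, -2, 13]
q=3: [15, 21, 15]
Optimal cycle mean attained by: cycle 0->2->1->0, total 6 + 8 + 7, length 3.
Answer: λ = 7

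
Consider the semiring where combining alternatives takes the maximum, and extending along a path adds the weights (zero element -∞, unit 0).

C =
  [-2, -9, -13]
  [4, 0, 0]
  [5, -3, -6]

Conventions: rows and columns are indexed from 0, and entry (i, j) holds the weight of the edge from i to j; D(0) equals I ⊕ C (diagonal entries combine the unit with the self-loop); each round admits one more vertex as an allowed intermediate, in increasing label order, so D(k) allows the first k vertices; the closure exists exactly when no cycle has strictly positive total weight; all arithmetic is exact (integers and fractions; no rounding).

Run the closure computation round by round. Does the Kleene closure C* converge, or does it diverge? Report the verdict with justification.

D(0):
  [0, -9, -13]
  [4, 0, 0]
  [5, -3, 0]
D(1):
  [0, -9, -13]
  [4, 0, 0]
  [5, -3, 0]
D(2):
  [0, -9, -9]
  [4, 0, 0]
  [5, -3, 0]
D(3):
  [0, -9, -9]
  [5, 0, 0]
  [5, -3, 0]
Key observation: every diagonal entry stays at the unit through all rounds, so no improving cycle exists.
Answer: CONVERGES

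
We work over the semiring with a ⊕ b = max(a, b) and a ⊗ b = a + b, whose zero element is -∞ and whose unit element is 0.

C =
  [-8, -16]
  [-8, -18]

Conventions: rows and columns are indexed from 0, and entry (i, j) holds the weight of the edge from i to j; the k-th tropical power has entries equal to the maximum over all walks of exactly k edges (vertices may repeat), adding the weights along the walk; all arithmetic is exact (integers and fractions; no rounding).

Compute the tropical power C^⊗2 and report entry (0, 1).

C^⊗2:
  [-16, -24]
  [-16, -24]
Key observation: the optimum is the walk 0->0->1, with weight (-8) + (-16) = -24.
Optimal value attained by: walk 0->0->1.
Answer: (C^⊗2)[0][1] = -24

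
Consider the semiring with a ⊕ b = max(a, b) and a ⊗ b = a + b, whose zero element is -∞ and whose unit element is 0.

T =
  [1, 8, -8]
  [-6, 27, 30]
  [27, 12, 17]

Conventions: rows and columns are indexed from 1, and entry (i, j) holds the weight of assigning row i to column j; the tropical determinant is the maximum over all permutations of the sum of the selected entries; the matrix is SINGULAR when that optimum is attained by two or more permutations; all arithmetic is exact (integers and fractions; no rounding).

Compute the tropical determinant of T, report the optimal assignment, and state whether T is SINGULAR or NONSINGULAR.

σ = (1, 2, 3): 1 + 27 + 17 = 45
σ = (1, 3, 2): 1 + 30 + 12 = 43
σ = (2, 1, 3): 8 + (-6) + 17 = 19
σ = (2, 3, 1): 8 + 30 + 27 = 65
σ = (3, 1, 2): (-8) + (-6) + 12 = -2
σ = (3, 2, 1): (-8) + 27 + 27 = 46
Optimal value attained by: σ = (2, 3, 1).
Answer: det⊕(T) = 65; verdict: NONSINGULAR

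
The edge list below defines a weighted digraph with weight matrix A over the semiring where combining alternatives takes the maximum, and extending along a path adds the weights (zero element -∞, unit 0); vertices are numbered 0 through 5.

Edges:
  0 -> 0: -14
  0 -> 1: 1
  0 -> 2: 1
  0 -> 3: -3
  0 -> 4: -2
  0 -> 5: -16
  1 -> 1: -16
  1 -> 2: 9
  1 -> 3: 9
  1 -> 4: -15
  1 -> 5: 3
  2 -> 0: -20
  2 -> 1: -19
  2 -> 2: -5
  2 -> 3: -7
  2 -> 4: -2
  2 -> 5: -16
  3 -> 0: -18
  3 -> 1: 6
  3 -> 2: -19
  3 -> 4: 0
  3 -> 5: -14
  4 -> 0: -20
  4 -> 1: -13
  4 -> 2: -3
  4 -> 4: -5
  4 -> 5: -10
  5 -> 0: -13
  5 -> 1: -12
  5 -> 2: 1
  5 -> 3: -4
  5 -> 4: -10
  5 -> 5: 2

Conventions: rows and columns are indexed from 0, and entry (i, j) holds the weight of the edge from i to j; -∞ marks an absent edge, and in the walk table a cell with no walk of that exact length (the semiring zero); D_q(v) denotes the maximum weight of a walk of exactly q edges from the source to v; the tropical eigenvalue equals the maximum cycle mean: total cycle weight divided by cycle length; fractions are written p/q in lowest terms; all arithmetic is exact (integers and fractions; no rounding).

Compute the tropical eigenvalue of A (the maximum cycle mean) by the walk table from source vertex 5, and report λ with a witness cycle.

q=0: [-∞, -∞, -∞, -∞, -∞, 0]
q=1: [-13, -12, 1, -4, -10, 2]
q=2: [-11, 2, 3, -2, -1, 4]
q=3: [-9, 4, 11, 11, 1, 6]
q=4: [-7, 17, 13, 13, 11, 8]
q=5: [-5, 19, 26, 26, 13, 20]
q=6: [8, 32, 28, 28, 26, 22]
Optimal cycle mean attained by: cycle 1->3->1, total 9 + 6, length 2.
Answer: λ = 15/2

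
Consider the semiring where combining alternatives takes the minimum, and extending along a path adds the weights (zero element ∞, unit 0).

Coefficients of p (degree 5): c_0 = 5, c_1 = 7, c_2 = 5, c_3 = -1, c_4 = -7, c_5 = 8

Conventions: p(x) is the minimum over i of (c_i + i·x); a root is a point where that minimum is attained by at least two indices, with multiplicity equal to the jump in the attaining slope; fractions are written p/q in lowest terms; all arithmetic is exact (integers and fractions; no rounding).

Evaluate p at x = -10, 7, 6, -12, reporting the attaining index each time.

p(-10) = min(5+0·(-10)=5, 7+1·(-10)=-3, 5+2·(-10)=-15, -1+3·(-10)=-31, -7+4·(-10)=-47, 8+5·(-10)=-42) = -47 (attained by i=4)
p(7) = min(5+0·7=5, 7+1·7=14, 5+2·7=19, -1+3·7=20, -7+4·7=21, 8+5·7=43) = 5 (attained by i=0)
p(6) = min(5+0·6=5, 7+1·6=13, 5+2·6=17, -1+3·6=17, -7+4·6=17, 8+5·6=38) = 5 (attained by i=0)
p(-12) = min(5+0·(-12)=5, 7+1·(-12)=-5, 5+2·(-12)=-19, -1+3·(-12)=-37, -7+4·(-12)=-55, 8+5·(-12)=-52) = -55 (attained by i=4)
Answer: p(-10) = -47; p(7) = 5; p(6) = 5; p(-12) = -55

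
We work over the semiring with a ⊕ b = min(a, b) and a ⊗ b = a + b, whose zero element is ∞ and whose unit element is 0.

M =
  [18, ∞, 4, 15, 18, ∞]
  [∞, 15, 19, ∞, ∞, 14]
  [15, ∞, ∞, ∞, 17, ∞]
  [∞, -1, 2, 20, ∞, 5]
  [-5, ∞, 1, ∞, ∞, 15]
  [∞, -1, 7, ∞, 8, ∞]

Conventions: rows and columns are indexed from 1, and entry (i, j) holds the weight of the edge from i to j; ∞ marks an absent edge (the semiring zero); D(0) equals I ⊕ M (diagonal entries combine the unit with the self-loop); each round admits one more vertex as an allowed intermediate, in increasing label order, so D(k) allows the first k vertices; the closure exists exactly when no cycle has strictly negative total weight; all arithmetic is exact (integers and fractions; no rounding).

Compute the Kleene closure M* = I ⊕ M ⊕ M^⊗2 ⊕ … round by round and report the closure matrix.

D(0):
  [0, ∞, 4, 15, 18, ∞]
  [∞, 0, 19, ∞, ∞, 14]
  [15, ∞, 0, ∞, 17, ∞]
  [∞, -1, 2, 0, ∞, 5]
  [-5, ∞, 1, ∞, 0, 15]
  [∞, -1, 7, ∞, 8, 0]
D(1):
  [0, ∞, 4, 15, 18, ∞]
  [∞, 0, 19, ∞, ∞, 14]
  [15, ∞, 0, 30, 17, ∞]
  [∞, -1, 2, 0, ∞, 5]
  [-5, ∞, -1, 10, 0, 15]
  [∞, -1, 7, ∞, 8, 0]
D(2):
  [0, ∞, 4, 15, 18, ∞]
  [∞, 0, 19, ∞, ∞, 14]
  [15, ∞, 0, 30, 17, ∞]
  [∞, -1, 2, 0, ∞, 5]
  [-5, ∞, -1, 10, 0, 15]
  [∞, -1, 7, ∞, 8, 0]
D(3):
  [0, ∞, 4, 15, 18, ∞]
  [34, 0, 19, 49, 36, 14]
  [15, ∞, 0, 30, 17, ∞]
  [17, -1, 2, 0, 19, 5]
  [-5, ∞, -1, 10, 0, 15]
  [22, -1, 7, 37, 8, 0]
D(4):
  [0, 14, 4, 15, 18, 20]
  [34, 0, 19, 49, 36, 14]
  [15, 29, 0, 30, 17, 35]
  [17, -1, 2, 0, 19, 5]
  [-5, 9, -1, 10, 0, 15]
  [22, -1, 7, 37, 8, 0]
D(5):
  [0, 14, 4, 15, 18, 20]
  [31, 0, 19, 46, 36, 14]
  [12, 26, 0, 27, 17, 32]
  [14, -1, 2, 0, 19, 5]
  [-5, 9, -1, 10, 0, 15]
  [3, -1, 7, 18, 8, 0]
D(6):
  [0, 14, 4, 15, 18, 20]
  [17, 0, 19, 32, 22, 14]
  [12, 26, 0, 27, 17, 32]
  [8, -1, 2, 0, 13, 5]
  [-5, 9, -1, 10, 0, 15]
  [3, -1, 7, 18, 8, 0]
Answer: M* = [[0, 14, 4, 15, 18, 20], [17, 0, 19, 32, 22, 14], [12, 26, 0, 27, 17, 32], [8, -1, 2, 0, 13, 5], [-5, 9, -1, 10, 0, 15], [3, -1, 7, 18, 8, 0]]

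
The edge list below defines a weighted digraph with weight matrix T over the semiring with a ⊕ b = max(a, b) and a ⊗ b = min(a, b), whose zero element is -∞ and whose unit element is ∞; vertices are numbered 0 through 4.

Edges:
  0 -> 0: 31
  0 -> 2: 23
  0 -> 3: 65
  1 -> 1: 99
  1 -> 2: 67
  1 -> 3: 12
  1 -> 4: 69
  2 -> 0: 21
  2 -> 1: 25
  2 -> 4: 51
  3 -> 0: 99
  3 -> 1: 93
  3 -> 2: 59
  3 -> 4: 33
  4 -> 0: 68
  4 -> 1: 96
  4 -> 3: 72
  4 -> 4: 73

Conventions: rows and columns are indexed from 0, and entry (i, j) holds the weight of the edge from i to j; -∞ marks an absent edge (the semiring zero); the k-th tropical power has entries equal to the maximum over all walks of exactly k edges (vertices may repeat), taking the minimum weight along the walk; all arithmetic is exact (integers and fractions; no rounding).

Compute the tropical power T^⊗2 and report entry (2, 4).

T^⊗2:
  [65, 65, 59, 31, 33]
  [68, 99, 67, 69, 69]
  [51, 51, 25, 51, 51]
  [33, 93, 67, 65, 69]
  [72, 96, 67, 72, 73]
Key observation: the optimum is the walk 2->4->4, with weight 51 min 73 = 51.
Optimal value attained by: walk 2->4->4.
Answer: (T^⊗2)[2][4] = 51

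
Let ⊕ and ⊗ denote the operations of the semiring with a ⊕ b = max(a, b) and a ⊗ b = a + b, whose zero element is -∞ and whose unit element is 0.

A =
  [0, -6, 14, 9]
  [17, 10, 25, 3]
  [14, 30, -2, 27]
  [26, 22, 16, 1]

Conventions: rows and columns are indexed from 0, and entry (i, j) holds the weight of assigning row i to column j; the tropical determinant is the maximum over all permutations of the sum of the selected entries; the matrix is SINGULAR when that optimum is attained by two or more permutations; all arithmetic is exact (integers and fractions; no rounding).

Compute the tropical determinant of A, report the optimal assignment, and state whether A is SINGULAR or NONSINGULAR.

σ = (0, 1, 2, 3): 0 + 10 + (-2) + 1 = 9
σ = (0, 1, 3, 2): 0 + 10 + 27 + 16 = 53
σ = (0, 2, 1, 3): 0 + 25 + 30 + 1 = 56
σ = (0, 2, 3, 1): 0 + 25 + 27 + 22 = 74
σ = (0, 3, 1, 2): 0 + 3 + 30 + 16 = 49
σ = (0, 3, 2, 1): 0 + 3 + (-2) + 22 = 23
σ = (1, 0, 2, 3): (-6) + 17 + (-2) + 1 = 10
σ = (1, 0, 3, 2): (-6) + 17 + 27 + 16 = 54
σ = (1, 2, 0, 3): (-6) + 25 + 14 + 1 = 34
σ = (1, 2, 3, 0): (-6) + 25 + 27 + 26 = 72
σ = (1, 3, 0, 2): (-6) + 3 + 14 + 16 = 27
σ = (1, 3, 2, 0): (-6) + 3 + (-2) + 26 = 21
σ = (2, 0, 1, 3): 14 + 17 + 30 + 1 = 62
σ = (2, 0, 3, 1): 14 + 17 + 27 + 22 = 80
σ = (2, 1, 0, 3): 14 + 10 + 14 + 1 = 39
σ = (2, 1, 3, 0): 14 + 10 + 27 + 26 = 77
σ = (2, 3, 0, 1): 14 + 3 + 14 + 22 = 53
σ = (2, 3, 1, 0): 14 + 3 + 30 + 26 = 73
σ = (3, 0, 1, 2): 9 + 17 + 30 + 16 = 72
σ = (3, 0, 2, 1): 9 + 17 + (-2) + 22 = 46
σ = (3, 1, 0, 2): 9 + 10 + 14 + 16 = 49
σ = (3, 1, 2, 0): 9 + 10 + (-2) + 26 = 43
σ = (3, 2, 0, 1): 9 + 25 + 14 + 22 = 70
σ = (3, 2, 1, 0): 9 + 25 + 30 + 26 = 90
Optimal value attained by: σ = (3, 2, 1, 0).
Answer: det⊕(A) = 90; verdict: NONSINGULAR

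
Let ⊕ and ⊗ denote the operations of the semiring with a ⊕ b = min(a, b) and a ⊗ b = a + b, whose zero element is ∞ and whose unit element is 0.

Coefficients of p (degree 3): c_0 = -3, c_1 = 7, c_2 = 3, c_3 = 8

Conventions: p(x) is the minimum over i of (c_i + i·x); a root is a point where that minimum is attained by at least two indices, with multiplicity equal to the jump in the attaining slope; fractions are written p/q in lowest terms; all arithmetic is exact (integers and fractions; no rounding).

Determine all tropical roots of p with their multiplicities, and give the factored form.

hull edge (i=0, c=-3) to (i=2, c=3): slope 3, span 2
hull edge (i=2, c=3) to (i=3, c=8): slope 5, span 1
Factored form: p(x) = 8 ⊗ (x ⊕ (-5)) ⊗ (x ⊕ (-3)) ⊗ (x ⊕ (-3))
Answer: roots = -5 (mult 1), -3 (mult 2)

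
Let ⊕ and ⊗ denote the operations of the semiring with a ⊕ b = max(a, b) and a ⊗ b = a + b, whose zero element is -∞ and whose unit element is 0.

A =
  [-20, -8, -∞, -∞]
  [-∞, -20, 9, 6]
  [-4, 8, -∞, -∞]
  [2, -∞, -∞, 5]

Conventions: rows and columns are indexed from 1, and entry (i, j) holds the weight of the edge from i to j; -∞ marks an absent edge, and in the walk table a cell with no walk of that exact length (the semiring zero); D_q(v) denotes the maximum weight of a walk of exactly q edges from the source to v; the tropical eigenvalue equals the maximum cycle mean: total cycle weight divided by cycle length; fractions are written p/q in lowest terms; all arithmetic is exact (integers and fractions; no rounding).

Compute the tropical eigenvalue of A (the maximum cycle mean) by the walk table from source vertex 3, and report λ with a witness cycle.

q=0: [-∞, -∞, 0, -∞]
q=1: [-4, 8, -∞, -∞]
q=2: [-24, -12, 17, 14]
q=3: [16, 25, -3, 19]
q=4: [21, 8, 34, 31]
Optimal cycle mean attained by: cycle 2->3->2, total 9 + 8, length 2.
Answer: λ = 17/2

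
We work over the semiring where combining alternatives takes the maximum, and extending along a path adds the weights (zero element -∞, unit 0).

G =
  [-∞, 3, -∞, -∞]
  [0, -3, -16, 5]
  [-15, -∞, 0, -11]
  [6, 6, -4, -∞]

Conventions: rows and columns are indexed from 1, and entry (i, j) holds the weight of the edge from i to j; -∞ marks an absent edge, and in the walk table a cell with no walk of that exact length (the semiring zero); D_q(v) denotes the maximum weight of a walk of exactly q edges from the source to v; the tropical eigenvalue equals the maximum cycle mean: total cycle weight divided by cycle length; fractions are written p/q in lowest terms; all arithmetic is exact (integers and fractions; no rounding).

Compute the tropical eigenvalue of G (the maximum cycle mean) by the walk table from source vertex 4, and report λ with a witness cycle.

q=0: [-∞, -∞, -∞, 0]
q=1: [6, 6, -4, -∞]
q=2: [6, 9, -4, 11]
q=3: [17, 17, 7, 14]
q=4: [20, 20, 10, 22]
Optimal cycle mean attained by: cycle 2->4->2, total 5 + 6, length 2.
Answer: λ = 11/2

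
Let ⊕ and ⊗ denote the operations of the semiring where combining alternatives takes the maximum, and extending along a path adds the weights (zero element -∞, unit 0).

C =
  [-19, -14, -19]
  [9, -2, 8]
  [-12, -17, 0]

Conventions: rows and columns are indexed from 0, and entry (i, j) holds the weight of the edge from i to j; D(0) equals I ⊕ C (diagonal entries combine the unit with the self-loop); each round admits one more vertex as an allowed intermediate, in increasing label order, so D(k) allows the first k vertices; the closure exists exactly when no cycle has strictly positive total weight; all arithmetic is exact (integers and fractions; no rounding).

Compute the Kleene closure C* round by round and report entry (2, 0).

D(0):
  [0, -14, -19]
  [9, 0, 8]
  [-12, -17, 0]
D(1):
  [0, -14, -19]
  [9, 0, 8]
  [-12, -17, 0]
D(2):
  [0, -14, -6]
  [9, 0, 8]
  [-8, -17, 0]
D(3):
  [0, -14, -6]
  [9, 0, 8]
  [-8, -17, 0]
Answer: C*[2][0] = -8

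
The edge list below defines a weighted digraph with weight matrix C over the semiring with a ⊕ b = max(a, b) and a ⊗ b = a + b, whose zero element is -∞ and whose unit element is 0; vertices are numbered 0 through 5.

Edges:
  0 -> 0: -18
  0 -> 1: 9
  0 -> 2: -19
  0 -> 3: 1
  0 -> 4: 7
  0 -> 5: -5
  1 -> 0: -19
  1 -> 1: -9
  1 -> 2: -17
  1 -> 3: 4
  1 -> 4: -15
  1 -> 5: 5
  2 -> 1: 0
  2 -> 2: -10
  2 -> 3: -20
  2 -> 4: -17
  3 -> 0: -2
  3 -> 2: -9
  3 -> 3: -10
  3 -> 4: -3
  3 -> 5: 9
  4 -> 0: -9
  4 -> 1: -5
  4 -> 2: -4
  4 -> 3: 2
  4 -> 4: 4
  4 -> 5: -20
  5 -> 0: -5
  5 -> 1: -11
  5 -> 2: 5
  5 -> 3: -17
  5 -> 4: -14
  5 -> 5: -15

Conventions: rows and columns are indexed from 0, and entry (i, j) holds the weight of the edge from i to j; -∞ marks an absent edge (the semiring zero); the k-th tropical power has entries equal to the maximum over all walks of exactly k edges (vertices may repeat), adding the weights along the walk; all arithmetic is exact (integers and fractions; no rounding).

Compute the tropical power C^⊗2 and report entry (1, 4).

C^⊗2:
  [-1, 2, 3, 13, 11, 14]
  [2, -6, 10, -5, 1, 13]
  [-19, -9, -17, 4, -13, 5]
  [4, 7, 14, -1, 5, -1]
  [0, 0, 0, 6, 8, 11]
  [-19, 5, -5, -4, 2, -6]
Key observation: the optimum is the walk 1->3->4, with weight 4 + (-3) = 1.
Optimal value attained by: walk 1->3->4.
Answer: (C^⊗2)[1][4] = 1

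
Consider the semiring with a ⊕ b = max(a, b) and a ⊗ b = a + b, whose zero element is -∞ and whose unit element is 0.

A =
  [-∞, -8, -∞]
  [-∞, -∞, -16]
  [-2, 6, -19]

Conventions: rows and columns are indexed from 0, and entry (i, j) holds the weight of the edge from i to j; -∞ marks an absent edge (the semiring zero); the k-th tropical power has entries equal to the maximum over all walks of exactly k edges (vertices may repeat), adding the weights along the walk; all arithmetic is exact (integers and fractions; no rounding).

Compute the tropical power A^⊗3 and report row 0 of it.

A^⊗2:
  [-∞, -∞, -24]
  [-18, -10, -35]
  [-21, -10, -10]
A^⊗3:
  [-26, -18, -43]
  [-37, -26, -26]
  [-12, -4, -26]
Answer: row 0 of A^⊗3 = [-26, -18, -43]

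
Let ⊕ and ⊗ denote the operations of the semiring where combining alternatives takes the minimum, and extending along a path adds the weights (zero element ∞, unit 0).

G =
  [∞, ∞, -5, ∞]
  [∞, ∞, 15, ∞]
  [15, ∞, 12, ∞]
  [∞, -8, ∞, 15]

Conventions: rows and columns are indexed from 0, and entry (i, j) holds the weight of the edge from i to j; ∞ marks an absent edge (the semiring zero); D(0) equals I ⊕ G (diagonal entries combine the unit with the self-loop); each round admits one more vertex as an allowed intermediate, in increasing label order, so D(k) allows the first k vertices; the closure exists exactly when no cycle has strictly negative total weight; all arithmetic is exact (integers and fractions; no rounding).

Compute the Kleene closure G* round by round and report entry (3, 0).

D(0):
  [0, ∞, -5, ∞]
  [∞, 0, 15, ∞]
  [15, ∞, 0, ∞]
  [∞, -8, ∞, 0]
D(1):
  [0, ∞, -5, ∞]
  [∞, 0, 15, ∞]
  [15, ∞, 0, ∞]
  [∞, -8, ∞, 0]
D(2):
  [0, ∞, -5, ∞]
  [∞, 0, 15, ∞]
  [15, ∞, 0, ∞]
  [∞, -8, 7, 0]
D(3):
  [0, ∞, -5, ∞]
  [30, 0, 15, ∞]
  [15, ∞, 0, ∞]
  [22, -8, 7, 0]
D(4):
  [0, ∞, -5, ∞]
  [30, 0, 15, ∞]
  [15, ∞, 0, ∞]
  [22, -8, 7, 0]
Answer: G*[3][0] = 22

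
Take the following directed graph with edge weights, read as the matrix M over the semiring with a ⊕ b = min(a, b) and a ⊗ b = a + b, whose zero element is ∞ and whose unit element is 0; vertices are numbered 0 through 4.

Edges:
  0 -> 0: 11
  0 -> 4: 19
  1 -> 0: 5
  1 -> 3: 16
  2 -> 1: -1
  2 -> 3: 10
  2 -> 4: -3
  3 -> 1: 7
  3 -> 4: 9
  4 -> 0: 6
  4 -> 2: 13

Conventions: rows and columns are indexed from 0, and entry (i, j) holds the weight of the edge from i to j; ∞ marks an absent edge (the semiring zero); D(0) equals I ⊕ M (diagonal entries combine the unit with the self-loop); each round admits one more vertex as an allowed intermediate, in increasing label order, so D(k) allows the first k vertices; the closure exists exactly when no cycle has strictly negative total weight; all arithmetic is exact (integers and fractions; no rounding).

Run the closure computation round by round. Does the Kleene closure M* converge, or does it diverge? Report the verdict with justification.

D(0):
  [0, ∞, ∞, ∞, 19]
  [5, 0, ∞, 16, ∞]
  [∞, -1, 0, 10, -3]
  [∞, 7, ∞, 0, 9]
  [6, ∞, 13, ∞, 0]
D(1):
  [0, ∞, ∞, ∞, 19]
  [5, 0, ∞, 16, 24]
  [∞, -1, 0, 10, -3]
  [∞, 7, ∞, 0, 9]
  [6, ∞, 13, ∞, 0]
D(2):
  [0, ∞, ∞, ∞, 19]
  [5, 0, ∞, 16, 24]
  [4, -1, 0, 10, -3]
  [12, 7, ∞, 0, 9]
  [6, ∞, 13, ∞, 0]
D(3):
  [0, ∞, ∞, ∞, 19]
  [5, 0, ∞, 16, 24]
  [4, -1, 0, 10, -3]
  [12, 7, ∞, 0, 9]
  [6, 12, 13, 23, 0]
D(4):
  [0, ∞, ∞, ∞, 19]
  [5, 0, ∞, 16, 24]
  [4, -1, 0, 10, -3]
  [12, 7, ∞, 0, 9]
  [6, 12, 13, 23, 0]
D(5):
  [0, 31, 32, 42, 19]
  [5, 0, 37, 16, 24]
  [3, -1, 0, 10, -3]
  [12, 7, 22, 0, 9]
  [6, 12, 13, 23, 0]
Key observation: every diagonal entry stays at the unit through all rounds, so no improving cycle exists.
Answer: CONVERGES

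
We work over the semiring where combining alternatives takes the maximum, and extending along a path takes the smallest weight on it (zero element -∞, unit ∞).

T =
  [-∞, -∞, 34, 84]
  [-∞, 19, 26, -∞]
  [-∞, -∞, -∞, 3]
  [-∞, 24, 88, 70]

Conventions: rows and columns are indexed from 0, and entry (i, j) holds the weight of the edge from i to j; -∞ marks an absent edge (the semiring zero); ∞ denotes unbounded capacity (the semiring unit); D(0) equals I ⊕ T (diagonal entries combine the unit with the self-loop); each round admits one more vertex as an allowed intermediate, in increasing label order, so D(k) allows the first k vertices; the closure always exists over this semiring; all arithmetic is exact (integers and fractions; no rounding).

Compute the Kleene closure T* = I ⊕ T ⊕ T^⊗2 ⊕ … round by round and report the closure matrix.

D(0):
  [∞, -∞, 34, 84]
  [-∞, ∞, 26, -∞]
  [-∞, -∞, ∞, 3]
  [-∞, 24, 88, ∞]
D(1):
  [∞, -∞, 34, 84]
  [-∞, ∞, 26, -∞]
  [-∞, -∞, ∞, 3]
  [-∞, 24, 88, ∞]
D(2):
  [∞, -∞, 34, 84]
  [-∞, ∞, 26, -∞]
  [-∞, -∞, ∞, 3]
  [-∞, 24, 88, ∞]
D(3):
  [∞, -∞, 34, 84]
  [-∞, ∞, 26, 3]
  [-∞, -∞, ∞, 3]
  [-∞, 24, 88, ∞]
D(4):
  [∞, 24, 84, 84]
  [-∞, ∞, 26, 3]
  [-∞, 3, ∞, 3]
  [-∞, 24, 88, ∞]
Answer: T* = [[∞, 24, 84, 84], [-∞, ∞, 26, 3], [-∞, 3, ∞, 3], [-∞, 24, 88, ∞]]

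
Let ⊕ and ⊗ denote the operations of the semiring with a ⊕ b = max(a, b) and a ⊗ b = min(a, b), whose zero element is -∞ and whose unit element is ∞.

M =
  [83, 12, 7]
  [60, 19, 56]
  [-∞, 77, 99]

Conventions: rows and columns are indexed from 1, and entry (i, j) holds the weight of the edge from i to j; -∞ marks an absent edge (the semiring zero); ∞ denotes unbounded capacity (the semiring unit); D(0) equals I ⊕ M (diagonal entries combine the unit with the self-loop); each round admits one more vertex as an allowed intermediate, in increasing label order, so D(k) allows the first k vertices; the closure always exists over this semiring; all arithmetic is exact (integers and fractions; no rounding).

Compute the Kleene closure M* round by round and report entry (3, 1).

D(0):
  [∞, 12, 7]
  [60, ∞, 56]
  [-∞, 77, ∞]
D(1):
  [∞, 12, 7]
  [60, ∞, 56]
  [-∞, 77, ∞]
D(2):
  [∞, 12, 12]
  [60, ∞, 56]
  [60, 77, ∞]
D(3):
  [∞, 12, 12]
  [60, ∞, 56]
  [60, 77, ∞]
Answer: M*[3][1] = 60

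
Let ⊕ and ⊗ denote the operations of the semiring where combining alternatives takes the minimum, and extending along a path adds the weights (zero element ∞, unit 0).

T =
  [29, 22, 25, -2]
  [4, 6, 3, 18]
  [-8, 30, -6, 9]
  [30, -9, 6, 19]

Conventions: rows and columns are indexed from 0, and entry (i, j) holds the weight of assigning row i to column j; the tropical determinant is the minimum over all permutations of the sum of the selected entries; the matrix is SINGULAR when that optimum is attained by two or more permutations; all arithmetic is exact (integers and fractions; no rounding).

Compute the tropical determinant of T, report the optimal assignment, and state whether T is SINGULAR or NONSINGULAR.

σ = (0, 1, 2, 3): 29 + 6 + (-6) + 19 = 48
σ = (0, 1, 3, 2): 29 + 6 + 9 + 6 = 50
σ = (0, 2, 1, 3): 29 + 3 + 30 + 19 = 81
σ = (0, 2, 3, 1): 29 + 3 + 9 + (-9) = 32
σ = (0, 3, 1, 2): 29 + 18 + 30 + 6 = 83
σ = (0, 3, 2, 1): 29 + 18 + (-6) + (-9) = 32
σ = (1, 0, 2, 3): 22 + 4 + (-6) + 19 = 39
σ = (1, 0, 3, 2): 22 + 4 + 9 + 6 = 41
σ = (1, 2, 0, 3): 22 + 3 + (-8) + 19 = 36
σ = (1, 2, 3, 0): 22 + 3 + 9 + 30 = 64
σ = (1, 3, 0, 2): 22 + 18 + (-8) + 6 = 38
σ = (1, 3, 2, 0): 22 + 18 + (-6) + 30 = 64
σ = (2, 0, 1, 3): 25 + 4 + 30 + 19 = 78
σ = (2, 0, 3, 1): 25 + 4 + 9 + (-9) = 29
σ = (2, 1, 0, 3): 25 + 6 + (-8) + 19 = 42
σ = (2, 1, 3, 0): 25 + 6 + 9 + 30 = 70
σ = (2, 3, 0, 1): 25 + 18 + (-8) + (-9) = 26
σ = (2, 3, 1, 0): 25 + 18 + 30 + 30 = 103
σ = (3, 0, 1, 2): (-2) + 4 + 30 + 6 = 38
σ = (3, 0, 2, 1): (-2) + 4 + (-6) + (-9) = -13
σ = (3, 1, 0, 2): (-2) + 6 + (-8) + 6 = 2
σ = (3, 1, 2, 0): (-2) + 6 + (-6) + 30 = 28
σ = (3, 2, 0, 1): (-2) + 3 + (-8) + (-9) = -16
σ = (3, 2, 1, 0): (-2) + 3 + 30 + 30 = 61
Optimal value attained by: σ = (3, 2, 0, 1).
Answer: det⊕(T) = -16; verdict: NONSINGULAR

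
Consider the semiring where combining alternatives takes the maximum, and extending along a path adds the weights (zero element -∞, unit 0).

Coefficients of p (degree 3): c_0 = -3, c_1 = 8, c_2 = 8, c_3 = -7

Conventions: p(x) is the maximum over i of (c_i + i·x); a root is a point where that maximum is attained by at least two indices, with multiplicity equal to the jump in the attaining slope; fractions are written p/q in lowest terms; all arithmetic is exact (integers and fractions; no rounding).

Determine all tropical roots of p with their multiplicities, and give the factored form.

hull edge (i=0, c=-3) to (i=1, c=8): slope 11, span 1
hull edge (i=1, c=8) to (i=2, c=8): slope 0, span 1
hull edge (i=2, c=8) to (i=3, c=-7): slope -15, span 1
Factored form: p(x) = -7 ⊗ (x ⊕ (-11)) ⊗ (x ⊕ 0) ⊗ (x ⊕ 15)
Answer: roots = -11 (mult 1), 0 (mult 1), 15 (mult 1)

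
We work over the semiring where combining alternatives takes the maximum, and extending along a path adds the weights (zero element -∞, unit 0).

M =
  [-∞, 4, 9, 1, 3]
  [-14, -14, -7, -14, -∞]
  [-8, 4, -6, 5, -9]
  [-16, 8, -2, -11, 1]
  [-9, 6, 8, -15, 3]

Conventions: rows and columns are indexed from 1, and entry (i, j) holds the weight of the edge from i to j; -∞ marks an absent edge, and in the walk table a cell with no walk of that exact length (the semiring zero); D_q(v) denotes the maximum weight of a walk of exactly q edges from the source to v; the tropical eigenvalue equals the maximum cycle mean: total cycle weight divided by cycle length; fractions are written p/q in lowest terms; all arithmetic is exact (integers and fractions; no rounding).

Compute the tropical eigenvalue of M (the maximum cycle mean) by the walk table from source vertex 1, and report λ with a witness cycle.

q=0: [0, -∞, -∞, -∞, -∞]
q=1: [-∞, 4, 9, 1, 3]
q=2: [1, 13, 11, 14, 6]
q=3: [3, 22, 14, 16, 15]
q=4: [8, 24, 23, 19, 18]
q=5: [15, 27, 26, 28, 21]
Optimal cycle mean attained by: cycle 3->4->5->3, total 5 + 1 + 8, length 3.
Answer: λ = 14/3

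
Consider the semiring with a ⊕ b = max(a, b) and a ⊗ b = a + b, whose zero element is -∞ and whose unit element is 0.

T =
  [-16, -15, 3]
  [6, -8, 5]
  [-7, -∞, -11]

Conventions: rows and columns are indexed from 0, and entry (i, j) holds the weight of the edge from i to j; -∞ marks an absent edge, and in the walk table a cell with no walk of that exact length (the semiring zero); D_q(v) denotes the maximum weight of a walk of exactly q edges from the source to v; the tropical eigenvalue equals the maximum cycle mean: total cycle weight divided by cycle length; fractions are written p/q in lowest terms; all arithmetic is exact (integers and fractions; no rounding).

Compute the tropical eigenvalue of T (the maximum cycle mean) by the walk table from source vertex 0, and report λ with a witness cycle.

q=0: [0, -∞, -∞]
q=1: [-16, -15, 3]
q=2: [-4, -23, -8]
q=3: [-15, -19, -1]
Optimal cycle mean attained by: cycle 0->2->0, total 3 + (-7), length 2.
Answer: λ = -2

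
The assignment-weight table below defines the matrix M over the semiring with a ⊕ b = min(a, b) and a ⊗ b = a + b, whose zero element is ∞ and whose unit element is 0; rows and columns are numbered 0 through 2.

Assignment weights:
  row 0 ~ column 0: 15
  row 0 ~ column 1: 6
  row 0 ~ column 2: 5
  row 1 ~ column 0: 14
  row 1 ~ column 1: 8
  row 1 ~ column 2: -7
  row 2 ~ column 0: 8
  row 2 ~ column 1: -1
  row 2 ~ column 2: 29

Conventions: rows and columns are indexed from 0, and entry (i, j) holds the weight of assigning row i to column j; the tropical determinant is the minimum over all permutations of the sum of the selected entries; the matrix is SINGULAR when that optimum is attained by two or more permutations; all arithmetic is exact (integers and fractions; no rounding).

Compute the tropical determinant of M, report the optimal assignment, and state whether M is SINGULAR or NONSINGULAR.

σ = (0, 1, 2): 15 + 8 + 29 = 52
σ = (0, 2, 1): 15 + (-7) + (-1) = 7
σ = (1, 0, 2): 6 + 14 + 29 = 49
σ = (1, 2, 0): 6 + (-7) + 8 = 7
σ = (2, 0, 1): 5 + 14 + (-1) = 18
σ = (2, 1, 0): 5 + 8 + 8 = 21
Optimal value attained by: σ = (0, 2, 1).
Answer: det⊕(M) = 7; verdict: SINGULAR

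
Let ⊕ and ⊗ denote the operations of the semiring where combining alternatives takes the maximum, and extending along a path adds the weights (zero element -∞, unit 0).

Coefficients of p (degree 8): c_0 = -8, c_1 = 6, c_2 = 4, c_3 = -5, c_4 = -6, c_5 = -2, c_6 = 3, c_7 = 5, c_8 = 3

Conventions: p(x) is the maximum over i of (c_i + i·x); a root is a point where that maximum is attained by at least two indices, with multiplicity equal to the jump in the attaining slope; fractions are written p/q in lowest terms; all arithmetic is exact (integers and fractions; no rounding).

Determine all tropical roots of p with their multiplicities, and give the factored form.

hull edge (i=0, c=-8) to (i=1, c=6): slope 14, span 1
hull edge (i=1, c=6) to (i=7, c=5): slope -1/6, span 6
hull edge (i=7, c=5) to (i=8, c=3): slope -2, span 1
Factored form: p(x) = 3 ⊗ (x ⊕ (-14)) ⊗ (x ⊕ 1/6) ⊗ (x ⊕ 1/6) ⊗ (x ⊕ 1/6) ⊗ (x ⊕ 1/6) ⊗ (x ⊕ 1/6) ⊗ (x ⊕ 1/6) ⊗ (x ⊕ 2)
Answer: roots = -14 (mult 1), 1/6 (mult 6), 2 (mult 1)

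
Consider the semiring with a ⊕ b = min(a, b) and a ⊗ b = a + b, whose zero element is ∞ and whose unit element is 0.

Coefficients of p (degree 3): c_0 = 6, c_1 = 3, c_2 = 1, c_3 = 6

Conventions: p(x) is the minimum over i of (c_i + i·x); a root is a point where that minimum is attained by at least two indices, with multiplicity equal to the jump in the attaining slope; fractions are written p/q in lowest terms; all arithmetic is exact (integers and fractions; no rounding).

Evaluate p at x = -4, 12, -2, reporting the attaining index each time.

p(-4) = min(6+0·(-4)=6, 3+1·(-4)=-1, 1+2·(-4)=-7, 6+3·(-4)=-6) = -7 (attained by i=2)
p(12) = min(6+0·12=6, 3+1·12=15, 1+2·12=25, 6+3·12=42) = 6 (attained by i=0)
p(-2) = min(6+0·(-2)=6, 3+1·(-2)=1, 1+2·(-2)=-3, 6+3·(-2)=0) = -3 (attained by i=2)
Answer: p(-4) = -7; p(12) = 6; p(-2) = -3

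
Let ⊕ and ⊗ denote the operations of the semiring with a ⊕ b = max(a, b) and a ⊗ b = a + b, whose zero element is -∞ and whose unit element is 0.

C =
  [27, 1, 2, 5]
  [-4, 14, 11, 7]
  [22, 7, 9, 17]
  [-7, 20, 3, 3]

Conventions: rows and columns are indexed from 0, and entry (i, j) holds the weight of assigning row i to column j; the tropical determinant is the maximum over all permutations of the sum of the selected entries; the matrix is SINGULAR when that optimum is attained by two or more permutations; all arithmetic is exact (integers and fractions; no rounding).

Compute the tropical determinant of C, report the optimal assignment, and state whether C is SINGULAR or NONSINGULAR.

σ = (0, 1, 2, 3): 27 + 14 + 9 + 3 = 53
σ = (0, 1, 3, 2): 27 + 14 + 17 + 3 = 61
σ = (0, 2, 1, 3): 27 + 11 + 7 + 3 = 48
σ = (0, 2, 3, 1): 27 + 11 + 17 + 20 = 75
σ = (0, 3, 1, 2): 27 + 7 + 7 + 3 = 44
σ = (0, 3, 2, 1): 27 + 7 + 9 + 20 = 63
σ = (1, 0, 2, 3): 1 + (-4) + 9 + 3 = 9
σ = (1, 0, 3, 2): 1 + (-4) + 17 + 3 = 17
σ = (1, 2, 0, 3): 1 + 11 + 22 + 3 = 37
σ = (1, 2, 3, 0): 1 + 11 + 17 + (-7) = 22
σ = (1, 3, 0, 2): 1 + 7 + 22 + 3 = 33
σ = (1, 3, 2, 0): 1 + 7 + 9 + (-7) = 10
σ = (2, 0, 1, 3): 2 + (-4) + 7 + 3 = 8
σ = (2, 0, 3, 1): 2 + (-4) + 17 + 20 = 35
σ = (2, 1, 0, 3): 2 + 14 + 22 + 3 = 41
σ = (2, 1, 3, 0): 2 + 14 + 17 + (-7) = 26
σ = (2, 3, 0, 1): 2 + 7 + 22 + 20 = 51
σ = (2, 3, 1, 0): 2 + 7 + 7 + (-7) = 9
σ = (3, 0, 1, 2): 5 + (-4) + 7 + 3 = 11
σ = (3, 0, 2, 1): 5 + (-4) + 9 + 20 = 30
σ = (3, 1, 0, 2): 5 + 14 + 22 + 3 = 44
σ = (3, 1, 2, 0): 5 + 14 + 9 + (-7) = 21
σ = (3, 2, 0, 1): 5 + 11 + 22 + 20 = 58
σ = (3, 2, 1, 0): 5 + 11 + 7 + (-7) = 16
Optimal value attained by: σ = (0, 2, 3, 1).
Answer: det⊕(C) = 75; verdict: NONSINGULAR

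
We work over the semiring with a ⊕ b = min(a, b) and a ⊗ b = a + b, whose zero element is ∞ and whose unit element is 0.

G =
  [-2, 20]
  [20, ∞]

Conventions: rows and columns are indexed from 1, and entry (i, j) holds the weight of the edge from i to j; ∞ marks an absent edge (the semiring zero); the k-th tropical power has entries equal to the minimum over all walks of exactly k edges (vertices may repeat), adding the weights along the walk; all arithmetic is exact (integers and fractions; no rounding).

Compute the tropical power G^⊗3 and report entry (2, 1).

G^⊗2:
  [-4, 18]
  [18, 40]
G^⊗3:
  [-6, 16]
  [16, 38]
Key observation: the optimum is the walk 2->1->1->1, with weight 20 + (-2) + (-2) = 16.
Optimal value attained by: walk 2->1->1->1.
Answer: (G^⊗3)[2][1] = 16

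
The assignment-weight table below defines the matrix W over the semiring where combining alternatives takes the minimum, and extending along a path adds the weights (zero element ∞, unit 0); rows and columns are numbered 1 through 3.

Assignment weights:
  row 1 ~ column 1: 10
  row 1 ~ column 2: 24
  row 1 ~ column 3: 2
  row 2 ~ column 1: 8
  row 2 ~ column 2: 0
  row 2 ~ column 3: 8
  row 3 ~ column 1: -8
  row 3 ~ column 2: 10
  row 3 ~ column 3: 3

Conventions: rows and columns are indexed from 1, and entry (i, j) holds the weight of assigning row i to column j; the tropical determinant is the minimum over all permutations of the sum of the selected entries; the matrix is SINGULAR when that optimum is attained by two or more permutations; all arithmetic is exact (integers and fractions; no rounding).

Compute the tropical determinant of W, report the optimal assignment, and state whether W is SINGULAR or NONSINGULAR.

σ = (1, 2, 3): 10 + 0 + 3 = 13
σ = (1, 3, 2): 10 + 8 + 10 = 28
σ = (2, 1, 3): 24 + 8 + 3 = 35
σ = (2, 3, 1): 24 + 8 + (-8) = 24
σ = (3, 1, 2): 2 + 8 + 10 = 20
σ = (3, 2, 1): 2 + 0 + (-8) = -6
Optimal value attained by: σ = (3, 2, 1).
Answer: det⊕(W) = -6; verdict: NONSINGULAR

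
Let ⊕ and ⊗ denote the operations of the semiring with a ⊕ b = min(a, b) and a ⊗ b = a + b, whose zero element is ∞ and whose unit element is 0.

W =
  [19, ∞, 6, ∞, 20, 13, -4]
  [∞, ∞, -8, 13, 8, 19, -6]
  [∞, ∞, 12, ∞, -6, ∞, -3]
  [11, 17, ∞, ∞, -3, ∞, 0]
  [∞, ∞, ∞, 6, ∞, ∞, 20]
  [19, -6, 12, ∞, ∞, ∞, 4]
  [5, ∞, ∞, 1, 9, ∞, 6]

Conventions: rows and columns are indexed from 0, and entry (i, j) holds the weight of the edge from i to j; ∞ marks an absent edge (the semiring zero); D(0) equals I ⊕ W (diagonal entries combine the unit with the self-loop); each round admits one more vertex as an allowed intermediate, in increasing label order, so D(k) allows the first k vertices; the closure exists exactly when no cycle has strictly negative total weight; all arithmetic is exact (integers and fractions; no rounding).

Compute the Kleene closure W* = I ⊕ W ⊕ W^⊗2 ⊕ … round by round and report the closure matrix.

D(0):
  [0, ∞, 6, ∞, 20, 13, -4]
  [∞, 0, -8, 13, 8, 19, -6]
  [∞, ∞, 0, ∞, -6, ∞, -3]
  [11, 17, ∞, 0, -3, ∞, 0]
  [∞, ∞, ∞, 6, 0, ∞, 20]
  [19, -6, 12, ∞, ∞, 0, 4]
  [5, ∞, ∞, 1, 9, ∞, 0]
D(1):
  [0, ∞, 6, ∞, 20, 13, -4]
  [∞, 0, -8, 13, 8, 19, -6]
  [∞, ∞, 0, ∞, -6, ∞, -3]
  [11, 17, 17, 0, -3, 24, 0]
  [∞, ∞, ∞, 6, 0, ∞, 20]
  [19, -6, 12, ∞, 39, 0, 4]
  [5, ∞, 11, 1, 9, 18, 0]
D(2):
  [0, ∞, 6, ∞, 20, 13, -4]
  [∞, 0, -8, 13, 8, 19, -6]
  [∞, ∞, 0, ∞, -6, ∞, -3]
  [11, 17, 9, 0, -3, 24, 0]
  [∞, ∞, ∞, 6, 0, ∞, 20]
  [19, -6, -14, 7, 2, 0, -12]
  [5, ∞, 11, 1, 9, 18, 0]
D(3):
  [0, ∞, 6, ∞, 0, 13, -4]
  [∞, 0, -8, 13, -14, 19, -11]
  [∞, ∞, 0, ∞, -6, ∞, -3]
  [11, 17, 9, 0, -3, 24, 0]
  [∞, ∞, ∞, 6, 0, ∞, 20]
  [19, -6, -14, 7, -20, 0, -17]
  [5, ∞, 11, 1, 5, 18, 0]
D(4):
  [0, ∞, 6, ∞, 0, 13, -4]
  [24, 0, -8, 13, -14, 19, -11]
  [∞, ∞, 0, ∞, -6, ∞, -3]
  [11, 17, 9, 0, -3, 24, 0]
  [17, 23, 15, 6, 0, 30, 6]
  [18, -6, -14, 7, -20, 0, -17]
  [5, 18, 10, 1, -2, 18, 0]
D(5):
  [0, 23, 6, 6, 0, 13, -4]
  [3, 0, -8, -8, -14, 16, -11]
  [11, 17, 0, 0, -6, 24, -3]
  [11, 17, 9, 0, -3, 24, 0]
  [17, 23, 15, 6, 0, 30, 6]
  [-3, -6, -14, -14, -20, 0, -17]
  [5, 18, 10, 1, -2, 18, 0]
D(6):
  [0, 7, -1, -1, -7, 13, -4]
  [3, 0, -8, -8, -14, 16, -11]
  [11, 17, 0, 0, -6, 24, -3]
  [11, 17, 9, 0, -3, 24, 0]
  [17, 23, 15, 6, 0, 30, 6]
  [-3, -6, -14, -14, -20, 0, -17]
  [5, 12, 4, 1, -2, 18, 0]
D(7):
  [0, 7, -1, -3, -7, 13, -4]
  [-6, 0, -8, -10, -14, 7, -11]
  [2, 9, 0, -2, -6, 15, -3]
  [5, 12, 4, 0, -3, 18, 0]
  [11, 18, 10, 6, 0, 24, 6]
  [-12, -6, -14, -16, -20, 0, -17]
  [5, 12, 4, 1, -2, 18, 0]
Answer: W* = [[0, 7, -1, -3, -7, 13, -4], [-6, 0, -8, -10, -14, 7, -11], [2, 9, 0, -2, -6, 15, -3], [5, 12, 4, 0, -3, 18, 0], [11, 18, 10, 6, 0, 24, 6], [-12, -6, -14, -16, -20, 0, -17], [5, 12, 4, 1, -2, 18, 0]]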